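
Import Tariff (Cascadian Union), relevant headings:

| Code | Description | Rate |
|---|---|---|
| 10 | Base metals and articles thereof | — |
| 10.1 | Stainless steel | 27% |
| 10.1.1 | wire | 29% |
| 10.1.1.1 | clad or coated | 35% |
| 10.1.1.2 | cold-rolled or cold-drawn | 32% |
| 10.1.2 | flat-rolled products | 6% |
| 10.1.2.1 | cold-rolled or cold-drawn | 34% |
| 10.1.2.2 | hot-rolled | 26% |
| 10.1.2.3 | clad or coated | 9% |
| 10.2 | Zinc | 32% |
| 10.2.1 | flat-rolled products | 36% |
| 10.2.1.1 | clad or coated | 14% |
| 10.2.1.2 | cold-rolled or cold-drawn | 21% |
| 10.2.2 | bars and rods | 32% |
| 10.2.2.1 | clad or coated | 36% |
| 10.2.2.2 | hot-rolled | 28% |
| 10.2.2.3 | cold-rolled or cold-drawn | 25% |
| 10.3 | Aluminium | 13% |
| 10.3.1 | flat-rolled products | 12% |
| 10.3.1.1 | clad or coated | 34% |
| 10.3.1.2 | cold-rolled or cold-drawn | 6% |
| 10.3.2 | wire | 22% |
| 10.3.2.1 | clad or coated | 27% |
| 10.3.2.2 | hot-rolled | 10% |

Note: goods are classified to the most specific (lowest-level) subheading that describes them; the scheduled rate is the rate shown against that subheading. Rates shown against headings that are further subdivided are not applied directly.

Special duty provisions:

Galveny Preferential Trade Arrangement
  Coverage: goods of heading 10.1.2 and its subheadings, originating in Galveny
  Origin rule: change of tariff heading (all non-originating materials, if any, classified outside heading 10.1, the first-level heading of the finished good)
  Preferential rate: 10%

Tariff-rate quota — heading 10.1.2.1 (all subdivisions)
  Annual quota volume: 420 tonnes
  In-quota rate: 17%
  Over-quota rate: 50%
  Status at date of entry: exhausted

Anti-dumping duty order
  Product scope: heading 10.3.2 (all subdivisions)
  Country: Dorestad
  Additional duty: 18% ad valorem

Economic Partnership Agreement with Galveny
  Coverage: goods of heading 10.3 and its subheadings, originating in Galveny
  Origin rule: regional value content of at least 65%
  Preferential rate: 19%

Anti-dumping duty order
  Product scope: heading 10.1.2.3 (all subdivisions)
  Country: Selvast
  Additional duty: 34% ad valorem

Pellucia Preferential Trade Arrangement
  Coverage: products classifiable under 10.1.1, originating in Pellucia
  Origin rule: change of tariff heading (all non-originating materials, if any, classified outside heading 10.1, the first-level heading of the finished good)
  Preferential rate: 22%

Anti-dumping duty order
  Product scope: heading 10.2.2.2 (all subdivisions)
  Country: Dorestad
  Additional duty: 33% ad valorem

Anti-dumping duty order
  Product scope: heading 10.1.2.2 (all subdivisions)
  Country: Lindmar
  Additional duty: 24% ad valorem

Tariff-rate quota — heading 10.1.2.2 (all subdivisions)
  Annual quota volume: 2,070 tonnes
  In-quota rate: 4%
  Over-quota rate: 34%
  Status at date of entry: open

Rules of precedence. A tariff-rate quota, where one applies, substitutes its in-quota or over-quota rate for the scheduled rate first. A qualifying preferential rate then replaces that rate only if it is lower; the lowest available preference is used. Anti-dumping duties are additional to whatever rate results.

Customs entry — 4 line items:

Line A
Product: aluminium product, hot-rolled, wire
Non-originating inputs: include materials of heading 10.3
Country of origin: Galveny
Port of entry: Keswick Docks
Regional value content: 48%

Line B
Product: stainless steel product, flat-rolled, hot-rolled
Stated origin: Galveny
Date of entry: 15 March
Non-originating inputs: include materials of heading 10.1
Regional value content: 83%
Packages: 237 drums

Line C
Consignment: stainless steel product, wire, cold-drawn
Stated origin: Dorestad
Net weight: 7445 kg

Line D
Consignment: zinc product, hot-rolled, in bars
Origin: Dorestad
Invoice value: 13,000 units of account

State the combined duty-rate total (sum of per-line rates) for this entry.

Line A: aluminium → 10.3; wire → 10.3.2; hot-rolled → 10.3.2.2. Scheduled 10%. Galveny agreement on 10.1.2: 10.3.2.2 not covered; Galveny agreement on 10.3: RVC < 65%. → 10%.
Line B: stainless steel → 10.1; flat-rolled → 10.1.2; hot-rolled → 10.1.2.2. Scheduled 26%. quota on 10.1.2.2 open → in-quota 4%; Galveny agreement on 10.1.2: CTH not met; Galveny agreement on 10.3: 10.1.2.2 not covered. → 4%.
Line C: stainless steel → 10.1; wire → 10.1.1; cold-drawn → 10.1.1.2. Scheduled 32%. No special measure applies. → 32%.
Line D: zinc → 10.2; in bars → 10.2.2; hot-rolled → 10.2.2.2. Scheduled 28%. anti-dumping (Dorestad, 10.2.2.2): +33%; total 28% + 33% = 61%. → 61%.
Sum: 10% + 4% + 32% + 61% = 107%.

107%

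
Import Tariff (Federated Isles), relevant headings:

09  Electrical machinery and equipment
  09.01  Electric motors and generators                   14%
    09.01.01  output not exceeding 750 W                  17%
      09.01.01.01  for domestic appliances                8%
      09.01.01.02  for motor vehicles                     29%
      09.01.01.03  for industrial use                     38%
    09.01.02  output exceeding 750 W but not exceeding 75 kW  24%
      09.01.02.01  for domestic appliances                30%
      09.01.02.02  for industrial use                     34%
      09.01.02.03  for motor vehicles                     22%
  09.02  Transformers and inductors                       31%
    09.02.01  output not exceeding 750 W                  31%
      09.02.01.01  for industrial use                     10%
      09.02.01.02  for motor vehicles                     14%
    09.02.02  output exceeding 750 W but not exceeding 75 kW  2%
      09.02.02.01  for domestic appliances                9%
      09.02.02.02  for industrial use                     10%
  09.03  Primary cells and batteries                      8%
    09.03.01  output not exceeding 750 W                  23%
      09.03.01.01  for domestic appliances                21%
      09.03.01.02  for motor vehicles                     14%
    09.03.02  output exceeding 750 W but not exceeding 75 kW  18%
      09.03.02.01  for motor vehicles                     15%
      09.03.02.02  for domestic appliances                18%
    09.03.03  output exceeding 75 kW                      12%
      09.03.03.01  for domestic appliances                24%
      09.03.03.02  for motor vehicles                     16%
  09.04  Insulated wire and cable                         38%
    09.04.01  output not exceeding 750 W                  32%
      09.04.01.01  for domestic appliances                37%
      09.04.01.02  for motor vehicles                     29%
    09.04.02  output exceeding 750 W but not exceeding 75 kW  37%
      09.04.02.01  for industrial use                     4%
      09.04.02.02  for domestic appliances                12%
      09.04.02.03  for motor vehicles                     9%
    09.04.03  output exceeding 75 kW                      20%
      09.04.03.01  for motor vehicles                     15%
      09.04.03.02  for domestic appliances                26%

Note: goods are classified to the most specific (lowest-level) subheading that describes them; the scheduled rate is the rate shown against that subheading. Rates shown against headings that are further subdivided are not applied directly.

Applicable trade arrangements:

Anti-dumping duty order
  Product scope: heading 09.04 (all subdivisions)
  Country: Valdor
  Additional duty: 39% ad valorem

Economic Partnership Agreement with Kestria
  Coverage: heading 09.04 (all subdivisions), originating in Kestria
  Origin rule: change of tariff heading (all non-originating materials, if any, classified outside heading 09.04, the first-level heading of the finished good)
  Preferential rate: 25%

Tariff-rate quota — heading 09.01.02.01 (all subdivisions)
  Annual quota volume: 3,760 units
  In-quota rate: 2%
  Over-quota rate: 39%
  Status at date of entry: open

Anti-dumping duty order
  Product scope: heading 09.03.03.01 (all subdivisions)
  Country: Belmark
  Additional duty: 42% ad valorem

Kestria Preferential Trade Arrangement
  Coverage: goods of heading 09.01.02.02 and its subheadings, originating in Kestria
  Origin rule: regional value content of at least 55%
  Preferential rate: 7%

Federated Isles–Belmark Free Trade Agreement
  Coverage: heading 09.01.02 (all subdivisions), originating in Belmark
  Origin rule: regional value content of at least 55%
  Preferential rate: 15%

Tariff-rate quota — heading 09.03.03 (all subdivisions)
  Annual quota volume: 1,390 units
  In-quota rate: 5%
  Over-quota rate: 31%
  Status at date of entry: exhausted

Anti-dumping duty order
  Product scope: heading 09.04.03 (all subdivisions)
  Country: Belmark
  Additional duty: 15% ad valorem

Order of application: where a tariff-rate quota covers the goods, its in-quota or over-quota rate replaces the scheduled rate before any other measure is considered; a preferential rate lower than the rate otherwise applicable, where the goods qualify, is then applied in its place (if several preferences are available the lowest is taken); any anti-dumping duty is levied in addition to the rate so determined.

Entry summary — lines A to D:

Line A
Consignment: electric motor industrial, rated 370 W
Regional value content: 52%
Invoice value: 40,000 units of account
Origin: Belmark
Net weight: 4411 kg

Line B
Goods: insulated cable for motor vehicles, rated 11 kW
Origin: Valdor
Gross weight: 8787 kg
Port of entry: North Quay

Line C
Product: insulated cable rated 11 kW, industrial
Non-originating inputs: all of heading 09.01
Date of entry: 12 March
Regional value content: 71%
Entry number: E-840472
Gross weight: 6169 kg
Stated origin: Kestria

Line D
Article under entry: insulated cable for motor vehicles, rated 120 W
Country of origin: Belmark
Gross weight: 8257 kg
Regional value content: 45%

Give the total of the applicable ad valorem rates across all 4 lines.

Line A: electric motor → 09.01; rated 370 W → 09.01.01; industrial → 09.01.01.03. Scheduled 38%. Belmark agreement on 09.01.02: 09.01.01.03 not covered. → 38%.
Line B: insulated cable → 09.04; rated 11 kW → 09.04.02; for motor vehicles → 09.04.02.03. Scheduled 9%. anti-dumping (Valdor, 09.04): +39%; total 9% + 39% = 48%. → 48%.
Line C: insulated cable → 09.04; rated 11 kW → 09.04.02; industrial → 09.04.02.01. Scheduled 4%. Kestria agreement on 09.04: CTH met → 25% available; Kestria agreement on 09.01.02.02: 09.04.02.01 not covered; preference 25% not lower than 4% → no reduction. → 4%.
Line D: insulated cable → 09.04; rated 120 W → 09.04.01; for motor vehicles → 09.04.01.02. Scheduled 29%. Belmark agreement on 09.01.02: 09.04.01.02 not covered. → 29%.
Sum: 38% + 48% + 4% + 29% = 119%.

119%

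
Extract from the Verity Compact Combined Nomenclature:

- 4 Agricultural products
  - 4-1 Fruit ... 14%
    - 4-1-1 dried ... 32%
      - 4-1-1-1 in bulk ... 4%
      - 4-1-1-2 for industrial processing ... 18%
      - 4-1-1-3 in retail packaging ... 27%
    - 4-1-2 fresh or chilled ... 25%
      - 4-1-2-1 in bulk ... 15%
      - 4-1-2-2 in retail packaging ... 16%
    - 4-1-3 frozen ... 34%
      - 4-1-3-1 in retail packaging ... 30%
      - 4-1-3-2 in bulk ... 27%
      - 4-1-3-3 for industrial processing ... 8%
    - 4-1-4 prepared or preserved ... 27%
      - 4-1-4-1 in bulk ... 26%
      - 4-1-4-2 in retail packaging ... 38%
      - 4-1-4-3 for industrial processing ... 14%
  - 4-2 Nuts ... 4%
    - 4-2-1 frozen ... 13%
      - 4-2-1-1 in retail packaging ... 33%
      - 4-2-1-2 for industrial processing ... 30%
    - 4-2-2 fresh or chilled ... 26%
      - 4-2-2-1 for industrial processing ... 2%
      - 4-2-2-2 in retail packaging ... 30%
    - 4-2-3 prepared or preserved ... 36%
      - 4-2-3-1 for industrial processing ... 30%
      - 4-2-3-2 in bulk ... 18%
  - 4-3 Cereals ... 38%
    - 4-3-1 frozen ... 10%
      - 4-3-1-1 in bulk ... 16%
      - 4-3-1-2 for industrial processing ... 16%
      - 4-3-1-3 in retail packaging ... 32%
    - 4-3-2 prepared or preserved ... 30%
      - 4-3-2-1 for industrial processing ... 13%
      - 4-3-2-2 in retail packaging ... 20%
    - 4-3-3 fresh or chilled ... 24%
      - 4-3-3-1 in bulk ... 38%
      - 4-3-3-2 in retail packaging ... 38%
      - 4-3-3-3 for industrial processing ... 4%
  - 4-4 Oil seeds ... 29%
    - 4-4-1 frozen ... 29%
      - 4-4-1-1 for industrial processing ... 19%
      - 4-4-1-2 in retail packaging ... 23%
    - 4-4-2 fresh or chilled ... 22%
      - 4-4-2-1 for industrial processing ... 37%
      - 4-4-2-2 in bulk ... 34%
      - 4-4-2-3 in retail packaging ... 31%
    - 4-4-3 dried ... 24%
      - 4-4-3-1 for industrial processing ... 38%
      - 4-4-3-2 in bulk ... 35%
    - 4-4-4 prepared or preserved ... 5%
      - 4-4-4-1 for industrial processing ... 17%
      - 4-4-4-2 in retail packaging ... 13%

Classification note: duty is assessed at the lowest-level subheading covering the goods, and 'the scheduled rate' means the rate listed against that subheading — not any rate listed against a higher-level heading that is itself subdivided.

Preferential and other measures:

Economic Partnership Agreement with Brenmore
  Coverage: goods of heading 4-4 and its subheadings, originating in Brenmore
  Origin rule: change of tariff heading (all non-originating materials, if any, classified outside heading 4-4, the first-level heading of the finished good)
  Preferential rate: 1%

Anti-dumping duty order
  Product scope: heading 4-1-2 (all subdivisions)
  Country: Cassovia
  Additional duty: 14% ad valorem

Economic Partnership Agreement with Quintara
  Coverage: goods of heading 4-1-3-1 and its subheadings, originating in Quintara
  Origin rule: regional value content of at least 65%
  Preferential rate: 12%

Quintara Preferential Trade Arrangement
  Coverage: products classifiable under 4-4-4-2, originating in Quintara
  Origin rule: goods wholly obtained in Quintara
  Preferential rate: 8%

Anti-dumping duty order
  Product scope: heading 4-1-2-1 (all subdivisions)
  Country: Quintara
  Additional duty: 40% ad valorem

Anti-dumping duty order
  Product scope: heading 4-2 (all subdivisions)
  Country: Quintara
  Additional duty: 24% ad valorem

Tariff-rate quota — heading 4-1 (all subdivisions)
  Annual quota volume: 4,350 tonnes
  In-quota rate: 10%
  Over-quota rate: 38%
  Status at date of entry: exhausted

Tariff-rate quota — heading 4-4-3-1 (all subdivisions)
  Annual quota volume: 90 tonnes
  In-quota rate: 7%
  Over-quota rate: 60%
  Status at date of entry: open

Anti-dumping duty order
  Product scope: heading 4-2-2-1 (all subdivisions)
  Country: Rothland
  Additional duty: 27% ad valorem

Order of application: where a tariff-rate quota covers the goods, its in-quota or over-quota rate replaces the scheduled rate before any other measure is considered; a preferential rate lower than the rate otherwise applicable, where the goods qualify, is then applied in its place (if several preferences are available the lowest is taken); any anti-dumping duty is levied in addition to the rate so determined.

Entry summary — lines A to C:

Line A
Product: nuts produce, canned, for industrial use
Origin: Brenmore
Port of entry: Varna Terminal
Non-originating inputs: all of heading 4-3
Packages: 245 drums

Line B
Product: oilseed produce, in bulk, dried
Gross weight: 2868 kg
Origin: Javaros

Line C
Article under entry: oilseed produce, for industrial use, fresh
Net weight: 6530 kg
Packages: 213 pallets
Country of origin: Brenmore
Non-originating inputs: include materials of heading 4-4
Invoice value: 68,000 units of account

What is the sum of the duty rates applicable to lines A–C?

Line A: nuts → 4-2; canned → 4-2-3; for industrial use → 4-2-3-1. Scheduled 30%. Brenmore agreement on 4-4: 4-2-3-1 not covered. → 30%.
Line B: oilseed → 4-4; dried → 4-4-3; in bulk → 4-4-3-2. Scheduled 35%. No special measure applies. → 35%.
Line C: oilseed → 4-4; fresh → 4-4-2; for industrial use → 4-4-2-1. Scheduled 37%. Brenmore agreement on 4-4: CTH not met. → 37%.
Sum: 30% + 35% + 37% = 102%.

102%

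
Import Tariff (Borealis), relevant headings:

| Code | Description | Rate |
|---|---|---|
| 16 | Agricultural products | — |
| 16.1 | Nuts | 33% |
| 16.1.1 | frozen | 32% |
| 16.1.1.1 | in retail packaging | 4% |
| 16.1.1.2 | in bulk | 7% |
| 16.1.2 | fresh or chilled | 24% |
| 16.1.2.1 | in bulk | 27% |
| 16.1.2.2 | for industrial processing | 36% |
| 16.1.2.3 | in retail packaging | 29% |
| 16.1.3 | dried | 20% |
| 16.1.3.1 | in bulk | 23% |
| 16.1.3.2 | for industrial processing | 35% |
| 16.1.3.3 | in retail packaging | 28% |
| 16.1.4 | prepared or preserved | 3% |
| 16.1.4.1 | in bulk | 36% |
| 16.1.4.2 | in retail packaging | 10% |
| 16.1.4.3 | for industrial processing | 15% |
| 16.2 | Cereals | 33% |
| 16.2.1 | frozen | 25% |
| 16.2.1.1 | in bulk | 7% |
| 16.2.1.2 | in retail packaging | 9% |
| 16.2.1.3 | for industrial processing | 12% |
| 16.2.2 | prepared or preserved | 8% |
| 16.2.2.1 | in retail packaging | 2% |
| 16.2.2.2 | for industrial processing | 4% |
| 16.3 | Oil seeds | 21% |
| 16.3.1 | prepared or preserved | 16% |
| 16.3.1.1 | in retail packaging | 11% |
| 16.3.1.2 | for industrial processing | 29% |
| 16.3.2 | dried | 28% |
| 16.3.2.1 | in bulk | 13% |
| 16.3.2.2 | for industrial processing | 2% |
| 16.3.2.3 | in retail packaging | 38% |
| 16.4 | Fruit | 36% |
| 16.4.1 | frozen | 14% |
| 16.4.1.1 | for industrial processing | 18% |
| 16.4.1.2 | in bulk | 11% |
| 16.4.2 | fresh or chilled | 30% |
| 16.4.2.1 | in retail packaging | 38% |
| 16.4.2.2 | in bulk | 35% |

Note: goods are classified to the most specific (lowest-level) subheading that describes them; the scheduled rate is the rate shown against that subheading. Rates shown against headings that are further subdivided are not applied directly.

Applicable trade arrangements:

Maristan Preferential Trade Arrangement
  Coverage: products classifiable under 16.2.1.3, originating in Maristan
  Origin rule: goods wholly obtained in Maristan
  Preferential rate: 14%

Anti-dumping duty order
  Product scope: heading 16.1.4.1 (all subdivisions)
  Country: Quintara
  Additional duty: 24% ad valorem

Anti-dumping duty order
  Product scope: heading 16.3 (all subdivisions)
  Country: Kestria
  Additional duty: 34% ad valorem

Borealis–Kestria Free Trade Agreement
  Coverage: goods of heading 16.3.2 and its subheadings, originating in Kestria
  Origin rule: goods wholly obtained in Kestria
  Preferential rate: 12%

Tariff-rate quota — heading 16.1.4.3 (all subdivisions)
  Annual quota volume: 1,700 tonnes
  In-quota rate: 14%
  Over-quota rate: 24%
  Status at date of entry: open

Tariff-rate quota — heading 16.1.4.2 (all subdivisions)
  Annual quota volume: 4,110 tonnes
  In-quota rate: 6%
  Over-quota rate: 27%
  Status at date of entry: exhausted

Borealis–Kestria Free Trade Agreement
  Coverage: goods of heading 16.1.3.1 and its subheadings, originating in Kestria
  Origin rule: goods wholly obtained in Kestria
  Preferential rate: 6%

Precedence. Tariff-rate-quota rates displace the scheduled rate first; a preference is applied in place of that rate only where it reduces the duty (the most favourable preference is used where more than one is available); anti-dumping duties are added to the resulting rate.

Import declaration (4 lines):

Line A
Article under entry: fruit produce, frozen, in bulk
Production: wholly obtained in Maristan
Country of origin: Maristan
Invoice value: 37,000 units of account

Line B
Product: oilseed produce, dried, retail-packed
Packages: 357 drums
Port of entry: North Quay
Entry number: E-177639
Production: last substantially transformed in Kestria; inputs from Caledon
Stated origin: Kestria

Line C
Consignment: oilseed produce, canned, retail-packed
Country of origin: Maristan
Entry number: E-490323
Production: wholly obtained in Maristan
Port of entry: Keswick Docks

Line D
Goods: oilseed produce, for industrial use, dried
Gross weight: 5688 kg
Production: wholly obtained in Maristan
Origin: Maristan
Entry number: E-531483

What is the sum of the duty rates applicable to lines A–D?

Line A: fruit → 16.4; frozen → 16.4.1; in bulk → 16.4.1.2. Scheduled 11%. Maristan agreement on 16.2.1.3: 16.4.1.2 not covered. → 11%.
Line B: oilseed → 16.3; dried → 16.3.2; retail-packed → 16.3.2.3. Scheduled 38%. Kestria agreement on 16.3.2: not wholly obtained; Kestria agreement on 16.1.3.1: 16.3.2.3 not covered; anti-dumping (Kestria, 16.3): +34%; total 38% + 34% = 72%. → 72%.
Line C: oilseed → 16.3; canned → 16.3.1; retail-packed → 16.3.1.1. Scheduled 11%. Maristan agreement on 16.2.1.3: 16.3.1.1 not covered. → 11%.
Line D: oilseed → 16.3; dried → 16.3.2; for industrial use → 16.3.2.2. Scheduled 2%. Maristan agreement on 16.2.1.3: 16.3.2.2 not covered. → 2%.
Sum: 11% + 72% + 11% + 2% = 96%.

96%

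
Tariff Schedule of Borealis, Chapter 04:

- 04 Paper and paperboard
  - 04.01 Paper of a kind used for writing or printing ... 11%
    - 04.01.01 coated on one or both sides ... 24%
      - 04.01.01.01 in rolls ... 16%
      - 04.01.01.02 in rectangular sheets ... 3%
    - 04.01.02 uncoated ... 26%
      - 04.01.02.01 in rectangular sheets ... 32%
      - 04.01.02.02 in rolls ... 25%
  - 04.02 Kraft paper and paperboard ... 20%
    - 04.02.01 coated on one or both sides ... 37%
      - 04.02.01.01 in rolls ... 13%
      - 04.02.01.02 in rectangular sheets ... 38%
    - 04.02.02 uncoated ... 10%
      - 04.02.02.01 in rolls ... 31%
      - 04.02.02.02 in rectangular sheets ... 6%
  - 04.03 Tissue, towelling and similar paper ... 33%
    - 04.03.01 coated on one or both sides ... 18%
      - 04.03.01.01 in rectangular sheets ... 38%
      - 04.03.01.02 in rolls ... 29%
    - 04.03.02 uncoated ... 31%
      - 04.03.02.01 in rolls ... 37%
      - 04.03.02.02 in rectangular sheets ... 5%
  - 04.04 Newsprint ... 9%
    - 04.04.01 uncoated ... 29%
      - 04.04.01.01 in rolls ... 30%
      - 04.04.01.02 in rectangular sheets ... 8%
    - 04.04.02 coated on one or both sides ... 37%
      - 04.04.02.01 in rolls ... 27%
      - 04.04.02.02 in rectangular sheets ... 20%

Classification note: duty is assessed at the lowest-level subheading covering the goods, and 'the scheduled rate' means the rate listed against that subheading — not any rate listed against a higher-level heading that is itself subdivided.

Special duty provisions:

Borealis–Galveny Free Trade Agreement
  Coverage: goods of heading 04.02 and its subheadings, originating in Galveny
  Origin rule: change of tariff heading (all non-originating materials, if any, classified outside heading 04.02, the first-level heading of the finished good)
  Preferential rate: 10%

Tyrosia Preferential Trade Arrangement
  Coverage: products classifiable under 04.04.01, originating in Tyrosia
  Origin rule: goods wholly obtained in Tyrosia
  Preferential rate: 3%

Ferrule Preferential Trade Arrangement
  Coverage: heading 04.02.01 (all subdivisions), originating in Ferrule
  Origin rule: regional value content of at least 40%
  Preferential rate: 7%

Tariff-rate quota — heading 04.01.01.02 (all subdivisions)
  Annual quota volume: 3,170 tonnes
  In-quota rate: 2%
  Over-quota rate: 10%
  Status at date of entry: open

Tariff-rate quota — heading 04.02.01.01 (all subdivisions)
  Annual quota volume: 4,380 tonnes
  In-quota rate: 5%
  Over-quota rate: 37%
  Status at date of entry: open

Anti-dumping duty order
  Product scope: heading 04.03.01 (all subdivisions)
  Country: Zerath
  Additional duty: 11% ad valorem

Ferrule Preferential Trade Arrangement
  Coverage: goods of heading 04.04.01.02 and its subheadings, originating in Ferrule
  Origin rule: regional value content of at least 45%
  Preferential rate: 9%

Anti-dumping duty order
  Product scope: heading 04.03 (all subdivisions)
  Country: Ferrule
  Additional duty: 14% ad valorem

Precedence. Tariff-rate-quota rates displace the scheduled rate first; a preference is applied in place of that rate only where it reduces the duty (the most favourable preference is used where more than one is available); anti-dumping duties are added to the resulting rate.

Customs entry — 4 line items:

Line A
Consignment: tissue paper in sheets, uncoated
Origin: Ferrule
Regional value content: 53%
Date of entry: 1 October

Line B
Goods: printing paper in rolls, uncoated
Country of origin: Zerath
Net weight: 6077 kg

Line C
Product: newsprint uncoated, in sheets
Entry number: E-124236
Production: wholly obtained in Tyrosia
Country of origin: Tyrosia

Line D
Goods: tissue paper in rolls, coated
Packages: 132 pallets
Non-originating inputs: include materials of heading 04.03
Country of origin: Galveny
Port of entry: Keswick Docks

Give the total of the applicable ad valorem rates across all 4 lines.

76%

Line A: tissue paper → 04.03; uncoated → 04.03.02; in sheets → 04.03.02.02. Scheduled 5%. Ferrule agreement on 04.02.01: 04.03.02.02 not covered; Ferrule agreement on 04.04.01.02: 04.03.02.02 not covered; anti-dumping (Ferrule, 04.03): +14%; total 5% + 14% = 19%. → 19%.
Line B: printing paper → 04.01; uncoated → 04.01.02; in rolls → 04.01.02.02. Scheduled 25%. No special measure applies. → 25%.
Line C: newsprint → 04.04; uncoated → 04.04.01; in sheets → 04.04.01.02. Scheduled 8%. Tyrosia agreement on 04.04.01: wholly obtained → 3% available; preferential 3%. → 3%.
Line D: tissue paper → 04.03; coated → 04.03.01; in rolls → 04.03.01.02. Scheduled 29%. Galveny agreement on 04.02: 04.03.01.02 not covered. → 29%.
Sum: 19% + 25% + 3% + 29% = 76%.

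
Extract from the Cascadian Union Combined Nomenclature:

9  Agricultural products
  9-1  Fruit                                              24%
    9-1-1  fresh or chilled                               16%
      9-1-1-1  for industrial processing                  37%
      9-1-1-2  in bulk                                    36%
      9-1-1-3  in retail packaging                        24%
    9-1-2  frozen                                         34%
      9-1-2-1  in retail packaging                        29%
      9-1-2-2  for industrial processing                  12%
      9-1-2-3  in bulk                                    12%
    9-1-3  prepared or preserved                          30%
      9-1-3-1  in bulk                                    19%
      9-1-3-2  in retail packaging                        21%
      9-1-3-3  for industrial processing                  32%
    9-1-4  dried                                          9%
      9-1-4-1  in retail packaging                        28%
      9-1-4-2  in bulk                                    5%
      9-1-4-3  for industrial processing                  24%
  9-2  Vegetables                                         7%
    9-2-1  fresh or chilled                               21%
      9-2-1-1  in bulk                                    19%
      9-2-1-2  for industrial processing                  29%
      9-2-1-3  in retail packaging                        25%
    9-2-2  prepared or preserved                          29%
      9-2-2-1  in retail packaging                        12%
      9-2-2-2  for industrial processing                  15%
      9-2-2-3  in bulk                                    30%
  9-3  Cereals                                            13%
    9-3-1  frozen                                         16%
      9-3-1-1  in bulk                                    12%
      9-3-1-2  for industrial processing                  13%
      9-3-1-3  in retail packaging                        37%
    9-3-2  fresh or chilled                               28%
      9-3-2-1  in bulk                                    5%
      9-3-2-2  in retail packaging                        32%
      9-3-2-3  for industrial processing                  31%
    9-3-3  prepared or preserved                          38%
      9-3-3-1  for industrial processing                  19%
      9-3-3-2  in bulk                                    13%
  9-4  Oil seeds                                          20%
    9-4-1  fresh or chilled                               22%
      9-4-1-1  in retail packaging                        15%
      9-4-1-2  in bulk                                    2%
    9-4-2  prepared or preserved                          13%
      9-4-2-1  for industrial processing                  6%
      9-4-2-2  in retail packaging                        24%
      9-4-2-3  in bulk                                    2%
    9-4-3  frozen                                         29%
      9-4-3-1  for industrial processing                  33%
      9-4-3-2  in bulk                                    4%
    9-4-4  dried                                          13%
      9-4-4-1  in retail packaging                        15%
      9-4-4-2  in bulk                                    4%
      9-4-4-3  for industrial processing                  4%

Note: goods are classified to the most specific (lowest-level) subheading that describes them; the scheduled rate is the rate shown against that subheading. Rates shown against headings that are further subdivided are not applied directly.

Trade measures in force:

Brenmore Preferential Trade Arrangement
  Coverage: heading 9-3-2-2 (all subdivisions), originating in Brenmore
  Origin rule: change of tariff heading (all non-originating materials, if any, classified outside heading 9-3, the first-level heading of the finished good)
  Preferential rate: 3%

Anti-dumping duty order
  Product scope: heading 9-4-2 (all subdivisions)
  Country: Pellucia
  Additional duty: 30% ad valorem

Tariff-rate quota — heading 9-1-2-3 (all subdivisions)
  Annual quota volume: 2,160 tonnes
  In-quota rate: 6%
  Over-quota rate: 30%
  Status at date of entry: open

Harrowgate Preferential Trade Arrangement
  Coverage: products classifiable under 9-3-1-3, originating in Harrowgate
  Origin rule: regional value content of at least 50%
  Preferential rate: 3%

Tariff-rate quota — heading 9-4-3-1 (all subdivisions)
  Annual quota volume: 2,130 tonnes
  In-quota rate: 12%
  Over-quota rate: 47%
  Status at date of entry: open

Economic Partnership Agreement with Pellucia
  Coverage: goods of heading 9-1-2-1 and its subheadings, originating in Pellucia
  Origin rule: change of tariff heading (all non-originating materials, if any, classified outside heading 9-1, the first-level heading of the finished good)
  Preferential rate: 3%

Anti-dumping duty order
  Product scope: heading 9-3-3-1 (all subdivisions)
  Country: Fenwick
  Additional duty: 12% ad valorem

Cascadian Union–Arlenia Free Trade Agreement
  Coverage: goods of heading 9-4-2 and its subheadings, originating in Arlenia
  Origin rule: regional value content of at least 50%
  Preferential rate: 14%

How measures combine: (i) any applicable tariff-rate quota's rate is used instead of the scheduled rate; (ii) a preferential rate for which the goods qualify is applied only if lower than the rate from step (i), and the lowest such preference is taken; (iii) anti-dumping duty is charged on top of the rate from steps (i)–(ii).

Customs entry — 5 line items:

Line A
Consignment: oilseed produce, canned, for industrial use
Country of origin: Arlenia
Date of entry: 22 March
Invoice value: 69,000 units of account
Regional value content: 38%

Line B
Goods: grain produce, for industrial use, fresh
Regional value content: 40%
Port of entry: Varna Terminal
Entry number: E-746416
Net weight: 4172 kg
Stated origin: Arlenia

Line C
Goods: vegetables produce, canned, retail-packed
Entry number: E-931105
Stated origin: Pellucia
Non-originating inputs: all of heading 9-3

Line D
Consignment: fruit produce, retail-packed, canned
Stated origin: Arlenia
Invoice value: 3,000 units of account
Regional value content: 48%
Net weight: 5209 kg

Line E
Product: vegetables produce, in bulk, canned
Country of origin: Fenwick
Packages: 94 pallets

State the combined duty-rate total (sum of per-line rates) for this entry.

Line A: oilseed → 9-4; canned → 9-4-2; for industrial use → 9-4-2-1. Scheduled 6%. Arlenia agreement on 9-4-2: RVC < 50%. → 6%.
Line B: grain → 9-3; fresh → 9-3-2; for industrial use → 9-3-2-3. Scheduled 31%. Arlenia agreement on 9-4-2: 9-3-2-3 not covered. → 31%.
Line C: vegetables → 9-2; canned → 9-2-2; retail-packed → 9-2-2-1. Scheduled 12%. Pellucia agreement on 9-1-2-1: 9-2-2-1 not covered. → 12%.
Line D: fruit → 9-1; canned → 9-1-3; retail-packed → 9-1-3-2. Scheduled 21%. Arlenia agreement on 9-4-2: 9-1-3-2 not covered. → 21%.
Line E: vegetables → 9-2; canned → 9-2-2; in bulk → 9-2-2-3. Scheduled 30%. No special measure applies. → 30%.
Sum: 6% + 31% + 12% + 21% + 30% = 100%.

100%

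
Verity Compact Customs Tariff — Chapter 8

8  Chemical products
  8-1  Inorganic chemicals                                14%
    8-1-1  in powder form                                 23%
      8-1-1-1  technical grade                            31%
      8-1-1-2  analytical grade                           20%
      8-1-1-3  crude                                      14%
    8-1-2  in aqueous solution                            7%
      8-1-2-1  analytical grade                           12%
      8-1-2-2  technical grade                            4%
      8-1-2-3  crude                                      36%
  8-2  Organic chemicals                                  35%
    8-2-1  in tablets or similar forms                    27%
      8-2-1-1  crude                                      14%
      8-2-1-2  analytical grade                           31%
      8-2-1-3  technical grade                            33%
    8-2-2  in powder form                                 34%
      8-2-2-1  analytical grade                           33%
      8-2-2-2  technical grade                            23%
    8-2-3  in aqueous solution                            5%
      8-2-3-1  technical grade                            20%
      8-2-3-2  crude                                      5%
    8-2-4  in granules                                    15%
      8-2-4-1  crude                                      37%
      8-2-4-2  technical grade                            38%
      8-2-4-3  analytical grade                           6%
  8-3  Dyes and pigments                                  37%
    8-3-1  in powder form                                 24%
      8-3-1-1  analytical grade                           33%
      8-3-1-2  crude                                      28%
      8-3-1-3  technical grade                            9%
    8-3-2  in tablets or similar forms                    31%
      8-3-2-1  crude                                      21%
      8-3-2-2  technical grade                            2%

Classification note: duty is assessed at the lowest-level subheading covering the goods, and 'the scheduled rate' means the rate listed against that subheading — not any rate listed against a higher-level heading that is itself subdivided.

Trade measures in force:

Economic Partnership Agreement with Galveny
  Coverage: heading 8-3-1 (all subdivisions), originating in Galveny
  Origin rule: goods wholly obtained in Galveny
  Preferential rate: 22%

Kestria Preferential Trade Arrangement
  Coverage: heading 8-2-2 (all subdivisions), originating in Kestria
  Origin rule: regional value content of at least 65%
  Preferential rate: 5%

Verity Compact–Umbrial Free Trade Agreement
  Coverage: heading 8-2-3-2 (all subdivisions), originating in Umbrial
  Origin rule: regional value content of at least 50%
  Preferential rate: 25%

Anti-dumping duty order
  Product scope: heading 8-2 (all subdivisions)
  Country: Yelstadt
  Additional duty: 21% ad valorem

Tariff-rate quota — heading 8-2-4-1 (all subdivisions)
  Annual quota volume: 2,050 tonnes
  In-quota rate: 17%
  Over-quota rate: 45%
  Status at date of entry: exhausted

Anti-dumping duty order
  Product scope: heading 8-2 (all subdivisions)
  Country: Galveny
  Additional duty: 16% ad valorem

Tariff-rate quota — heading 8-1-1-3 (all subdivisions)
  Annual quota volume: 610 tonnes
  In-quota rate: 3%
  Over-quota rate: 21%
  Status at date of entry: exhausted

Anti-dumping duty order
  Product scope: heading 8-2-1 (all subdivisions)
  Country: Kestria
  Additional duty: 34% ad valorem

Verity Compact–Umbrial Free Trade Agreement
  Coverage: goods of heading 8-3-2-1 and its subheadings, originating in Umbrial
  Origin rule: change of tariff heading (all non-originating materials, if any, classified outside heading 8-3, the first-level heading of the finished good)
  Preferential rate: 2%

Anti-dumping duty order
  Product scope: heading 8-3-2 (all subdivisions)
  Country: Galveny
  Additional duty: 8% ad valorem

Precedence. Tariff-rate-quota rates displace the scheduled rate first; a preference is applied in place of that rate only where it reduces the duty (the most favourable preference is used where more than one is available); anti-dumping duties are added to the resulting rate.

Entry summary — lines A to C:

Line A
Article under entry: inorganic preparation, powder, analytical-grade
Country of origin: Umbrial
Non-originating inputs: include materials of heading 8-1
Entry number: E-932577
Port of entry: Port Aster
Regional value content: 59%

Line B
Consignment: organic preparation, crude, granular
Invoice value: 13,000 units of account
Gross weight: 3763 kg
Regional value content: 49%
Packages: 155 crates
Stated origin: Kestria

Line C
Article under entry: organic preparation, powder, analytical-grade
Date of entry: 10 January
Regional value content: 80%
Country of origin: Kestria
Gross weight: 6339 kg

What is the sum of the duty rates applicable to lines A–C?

Line A: inorganic → 8-1; powder → 8-1-1; analytical-grade → 8-1-1-2. Scheduled 20%. Umbrial agreement on 8-2-3-2: 8-1-1-2 not covered; Umbrial agreement on 8-3-2-1: 8-1-1-2 not covered. → 20%.
Line B: organic → 8-2; granular → 8-2-4; crude → 8-2-4-1. Scheduled 37%. quota on 8-2-4-1 exhausted → over-quota 45%; Kestria agreement on 8-2-2: 8-2-4-1 not covered. → 45%.
Line C: organic → 8-2; powder → 8-2-2; analytical-grade → 8-2-2-1. Scheduled 33%. Kestria agreement on 8-2-2: RVC ≥ 65% → 5% available; preferential 5%. → 5%.
Sum: 20% + 45% + 5% = 70%.

70%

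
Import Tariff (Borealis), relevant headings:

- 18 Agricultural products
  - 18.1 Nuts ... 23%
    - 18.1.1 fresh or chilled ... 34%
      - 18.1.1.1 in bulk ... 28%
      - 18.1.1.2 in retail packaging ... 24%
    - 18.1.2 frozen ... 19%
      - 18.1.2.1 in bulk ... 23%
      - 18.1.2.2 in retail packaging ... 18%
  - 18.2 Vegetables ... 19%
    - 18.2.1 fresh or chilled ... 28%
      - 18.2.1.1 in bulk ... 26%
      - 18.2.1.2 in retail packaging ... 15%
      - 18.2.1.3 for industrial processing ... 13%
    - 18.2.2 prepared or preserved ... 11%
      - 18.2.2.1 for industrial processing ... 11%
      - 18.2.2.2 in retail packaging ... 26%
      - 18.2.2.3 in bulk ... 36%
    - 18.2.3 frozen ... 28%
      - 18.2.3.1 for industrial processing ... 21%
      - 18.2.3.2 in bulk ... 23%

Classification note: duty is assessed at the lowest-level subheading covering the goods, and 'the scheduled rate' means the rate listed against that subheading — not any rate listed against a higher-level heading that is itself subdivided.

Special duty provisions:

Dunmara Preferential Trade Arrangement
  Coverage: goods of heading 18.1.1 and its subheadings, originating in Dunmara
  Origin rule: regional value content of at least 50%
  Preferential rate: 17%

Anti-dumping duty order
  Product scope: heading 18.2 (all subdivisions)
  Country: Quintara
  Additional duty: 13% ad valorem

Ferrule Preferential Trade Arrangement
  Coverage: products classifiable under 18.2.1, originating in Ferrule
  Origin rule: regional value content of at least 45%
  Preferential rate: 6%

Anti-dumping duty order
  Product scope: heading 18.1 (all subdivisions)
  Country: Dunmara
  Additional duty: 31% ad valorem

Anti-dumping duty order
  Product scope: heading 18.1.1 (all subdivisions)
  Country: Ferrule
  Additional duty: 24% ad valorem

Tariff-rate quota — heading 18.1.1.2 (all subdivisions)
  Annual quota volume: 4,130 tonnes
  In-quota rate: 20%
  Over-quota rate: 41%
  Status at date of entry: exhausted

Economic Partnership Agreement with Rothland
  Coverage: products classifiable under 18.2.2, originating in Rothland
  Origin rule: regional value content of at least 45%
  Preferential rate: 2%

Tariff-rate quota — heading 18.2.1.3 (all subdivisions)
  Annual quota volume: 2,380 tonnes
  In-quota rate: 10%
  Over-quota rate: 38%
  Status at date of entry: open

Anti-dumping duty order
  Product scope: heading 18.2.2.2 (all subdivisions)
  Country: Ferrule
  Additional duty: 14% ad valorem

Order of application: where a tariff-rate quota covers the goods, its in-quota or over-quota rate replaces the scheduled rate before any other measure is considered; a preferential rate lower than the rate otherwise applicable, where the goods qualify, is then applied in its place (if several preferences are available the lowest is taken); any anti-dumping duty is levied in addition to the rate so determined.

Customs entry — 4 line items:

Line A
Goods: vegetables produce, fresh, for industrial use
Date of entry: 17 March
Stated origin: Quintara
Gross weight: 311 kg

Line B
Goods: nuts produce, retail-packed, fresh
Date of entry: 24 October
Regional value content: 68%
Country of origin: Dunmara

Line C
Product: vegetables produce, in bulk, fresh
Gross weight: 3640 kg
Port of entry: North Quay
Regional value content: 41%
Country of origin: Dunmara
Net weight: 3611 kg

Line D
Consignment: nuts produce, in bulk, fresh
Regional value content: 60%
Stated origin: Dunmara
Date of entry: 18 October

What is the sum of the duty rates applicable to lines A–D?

145%

Line A: vegetables → 18.2; fresh → 18.2.1; for industrial use → 18.2.1.3. Scheduled 13%. quota on 18.2.1.3 open → in-quota 10%; anti-dumping (Quintara, 18.2): +13%; total 10% + 13% = 23%. → 23%.
Line B: nuts → 18.1; fresh → 18.1.1; retail-packed → 18.1.1.2. Scheduled 24%. quota on 18.1.1.2 exhausted → over-quota 41%; Dunmara agreement on 18.1.1: RVC ≥ 50% → 17% available; preferential 17%; anti-dumping (Dunmara, 18.1): +31%; total 17% + 31% = 48%. → 48%.
Line C: vegetables → 18.2; fresh → 18.2.1; in bulk → 18.2.1.1. Scheduled 26%. Dunmara agreement on 18.1.1: 18.2.1.1 not covered. → 26%.
Line D: nuts → 18.1; fresh → 18.1.1; in bulk → 18.1.1.1. Scheduled 28%. Dunmara agreement on 18.1.1: RVC ≥ 50% → 17% available; preferential 17%; anti-dumping (Dunmara, 18.1): +31%; total 17% + 31% = 48%. → 48%.
Sum: 23% + 48% + 26% + 48% = 145%.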